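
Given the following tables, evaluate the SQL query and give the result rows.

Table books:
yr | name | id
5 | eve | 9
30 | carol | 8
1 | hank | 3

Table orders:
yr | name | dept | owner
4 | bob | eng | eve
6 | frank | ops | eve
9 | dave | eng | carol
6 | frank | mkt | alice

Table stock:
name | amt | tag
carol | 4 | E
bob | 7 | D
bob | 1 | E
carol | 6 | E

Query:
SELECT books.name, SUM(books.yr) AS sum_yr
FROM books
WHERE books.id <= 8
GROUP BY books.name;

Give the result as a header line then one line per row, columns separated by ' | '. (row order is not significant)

== RESULT ==
books.name | sum_yr
carol | 30
hank | 1

Derivation:
After WHERE (2 rows):
books.yr | books.name | books.id
30 | carol | 8
1 | hank | 3
After GROUP BY (2 rows):
books.name | sum_yr
carol | 30
hank | 1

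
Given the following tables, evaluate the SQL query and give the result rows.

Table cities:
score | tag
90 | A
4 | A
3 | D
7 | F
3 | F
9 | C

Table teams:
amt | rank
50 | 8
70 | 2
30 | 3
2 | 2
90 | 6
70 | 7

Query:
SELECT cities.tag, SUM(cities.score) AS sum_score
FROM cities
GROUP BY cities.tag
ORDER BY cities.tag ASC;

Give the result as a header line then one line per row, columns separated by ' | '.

After GROUP BY (4 rows):
cities.tag | sum_score
A | 94
D | 3
F | 10
C | 9
After ORDER BY (4 rows):
cities.tag | sum_score
A | 94
C | 9
D | 3
F | 10

== RESULT ==
cities.tag | sum_score
A | 94
C | 9
D | 3
F | 10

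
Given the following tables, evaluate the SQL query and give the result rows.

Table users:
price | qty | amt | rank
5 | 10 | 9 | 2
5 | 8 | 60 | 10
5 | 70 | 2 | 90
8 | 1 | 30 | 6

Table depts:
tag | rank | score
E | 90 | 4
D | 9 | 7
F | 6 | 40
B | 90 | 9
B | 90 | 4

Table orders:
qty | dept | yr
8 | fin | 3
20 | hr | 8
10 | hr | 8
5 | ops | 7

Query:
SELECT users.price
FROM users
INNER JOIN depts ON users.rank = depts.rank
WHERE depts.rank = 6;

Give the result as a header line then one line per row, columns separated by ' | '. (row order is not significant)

== RESULT ==
users.price
8

Derivation:
After JOIN depts (4 rows):
users.price | users.qty | users.amt | users.rank | depts.tag | depts.rank | depts.score
5 | 70 | 2 | 90 | E | 90 | 4
5 | 70 | 2 | 90 | B | 90 | 9
5 | 70 | 2 | 90 | B | 90 | 4
8 | 1 | 30 | 6 | F | 6 | 40
After WHERE (1 rows):
users.price | users.qty | users.amt | users.rank | depts.tag | depts.rank | depts.score
8 | 1 | 30 | 6 | F | 6 | 40
After SELECT (1 rows):
users.price
8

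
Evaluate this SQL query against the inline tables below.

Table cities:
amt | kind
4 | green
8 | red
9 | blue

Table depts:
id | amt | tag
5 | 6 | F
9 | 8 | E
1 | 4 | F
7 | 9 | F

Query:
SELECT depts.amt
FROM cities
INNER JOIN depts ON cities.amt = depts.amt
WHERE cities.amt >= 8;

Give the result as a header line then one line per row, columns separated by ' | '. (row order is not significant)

After JOIN depts (3 rows):
cities.amt | cities.kind | depts.id | depts.amt | depts.tag
4 | green | 1 | 4 | F
8 | red | 9 | 8 | E
9 | blue | 7 | 9 | F
After WHERE (2 rows):
cities.amt | cities.kind | depts.id | depts.amt | depts.tag
8 | red | 9 | 8 | E
9 | blue | 7 | 9 | F
After SELECT (2 rows):
depts.amt
8
9

== RESULT ==
depts.amt
8
9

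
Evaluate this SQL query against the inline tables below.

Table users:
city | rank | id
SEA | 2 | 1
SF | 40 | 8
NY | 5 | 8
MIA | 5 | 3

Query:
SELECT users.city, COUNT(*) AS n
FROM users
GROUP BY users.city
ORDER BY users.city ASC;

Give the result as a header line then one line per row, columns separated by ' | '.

== RESULT ==
users.city | n
MIA | 1
NY | 1
SEA | 1
SF | 1

Derivation:
After GROUP BY (4 rows):
users.city | n
SEA | 1
SF | 1
NY | 1
MIA | 1
After ORDER BY (4 rows):
users.city | n
MIA | 1
NY | 1
SEA | 1
SF | 1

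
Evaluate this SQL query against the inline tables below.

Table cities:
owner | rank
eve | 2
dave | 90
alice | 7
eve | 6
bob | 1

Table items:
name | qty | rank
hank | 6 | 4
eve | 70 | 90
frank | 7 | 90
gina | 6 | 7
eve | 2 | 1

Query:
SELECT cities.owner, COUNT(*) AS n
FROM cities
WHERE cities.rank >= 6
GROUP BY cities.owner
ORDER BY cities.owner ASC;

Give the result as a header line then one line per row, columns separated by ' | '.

After WHERE (3 rows):
cities.owner | cities.rank
dave | 90
alice | 7
eve | 6
After GROUP BY (3 rows):
cities.owner | n
dave | 1
alice | 1
eve | 1
After ORDER BY (3 rows):
cities.owner | n
alice | 1
dave | 1
eve | 1

== RESULT ==
cities.owner | n
alice | 1
dave | 1
eve | 1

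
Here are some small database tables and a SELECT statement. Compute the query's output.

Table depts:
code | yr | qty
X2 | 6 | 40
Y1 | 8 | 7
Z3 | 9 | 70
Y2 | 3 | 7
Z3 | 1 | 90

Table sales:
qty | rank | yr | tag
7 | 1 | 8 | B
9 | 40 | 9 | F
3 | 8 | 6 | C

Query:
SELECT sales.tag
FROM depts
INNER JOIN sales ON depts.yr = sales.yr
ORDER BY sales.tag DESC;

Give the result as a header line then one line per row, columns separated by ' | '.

== RESULT ==
sales.tag
F
C
B

Derivation:
After JOIN sales (3 rows):
depts.code | depts.yr | depts.qty | sales.qty | sales.rank | sales.yr | sales.tag
X2 | 6 | 40 | 3 | 8 | 6 | C
Y1 | 8 | 7 | 7 | 1 | 8 | B
Z3 | 9 | 70 | 9 | 40 | 9 | F
After SELECT (3 rows):
sales.tag
C
B
F
After ORDER BY (3 rows):
sales.tag
F
C
B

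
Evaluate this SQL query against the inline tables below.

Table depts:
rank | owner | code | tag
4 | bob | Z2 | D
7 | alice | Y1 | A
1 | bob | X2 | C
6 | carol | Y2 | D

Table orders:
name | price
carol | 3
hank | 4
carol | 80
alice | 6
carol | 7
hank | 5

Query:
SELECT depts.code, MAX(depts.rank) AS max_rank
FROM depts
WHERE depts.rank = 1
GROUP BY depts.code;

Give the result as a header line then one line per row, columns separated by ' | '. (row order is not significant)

== RESULT ==
depts.code | max_rank
X2 | 1

Derivation:
After WHERE (1 rows):
depts.rank | depts.owner | depts.code | depts.tag
1 | bob | X2 | C
After GROUP BY (1 rows):
depts.code | max_rank
X2 | 1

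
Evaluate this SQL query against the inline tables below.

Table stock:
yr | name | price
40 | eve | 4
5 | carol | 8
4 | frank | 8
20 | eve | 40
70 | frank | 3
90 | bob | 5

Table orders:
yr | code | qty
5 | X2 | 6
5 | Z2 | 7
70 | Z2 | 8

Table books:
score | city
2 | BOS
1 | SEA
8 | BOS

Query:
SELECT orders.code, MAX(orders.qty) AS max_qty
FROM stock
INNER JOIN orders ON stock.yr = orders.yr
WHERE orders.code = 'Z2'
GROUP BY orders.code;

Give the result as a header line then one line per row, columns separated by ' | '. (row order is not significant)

After JOIN orders (3 rows):
stock.yr | stock.name | stock.price | orders.yr | orders.code | orders.qty
5 | carol | 8 | 5 | X2 | 6
5 | carol | 8 | 5 | Z2 | 7
70 | frank | 3 | 70 | Z2 | 8
After WHERE (2 rows):
stock.yr | stock.name | stock.price | orders.yr | orders.code | orders.qty
5 | carol | 8 | 5 | Z2 | 7
70 | frank | 3 | 70 | Z2 | 8
After GROUP BY (1 rows):
orders.code | max_qty
Z2 | 8

== RESULT ==
orders.code | max_qty
Z2 | 8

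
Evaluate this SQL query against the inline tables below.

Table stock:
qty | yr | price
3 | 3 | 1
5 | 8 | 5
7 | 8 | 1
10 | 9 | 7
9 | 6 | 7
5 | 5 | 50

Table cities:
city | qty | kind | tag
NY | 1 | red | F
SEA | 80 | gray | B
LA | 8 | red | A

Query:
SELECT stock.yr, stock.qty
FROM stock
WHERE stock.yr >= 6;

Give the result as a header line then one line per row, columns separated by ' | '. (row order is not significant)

After WHERE (4 rows):
stock.qty | stock.yr | stock.price
5 | 8 | 5
7 | 8 | 1
10 | 9 | 7
9 | 6 | 7
After SELECT (4 rows):
stock.yr | stock.qty
8 | 5
8 | 7
9 | 10
6 | 9

== RESULT ==
stock.yr | stock.qty
8 | 5
8 | 7
9 | 10
6 | 9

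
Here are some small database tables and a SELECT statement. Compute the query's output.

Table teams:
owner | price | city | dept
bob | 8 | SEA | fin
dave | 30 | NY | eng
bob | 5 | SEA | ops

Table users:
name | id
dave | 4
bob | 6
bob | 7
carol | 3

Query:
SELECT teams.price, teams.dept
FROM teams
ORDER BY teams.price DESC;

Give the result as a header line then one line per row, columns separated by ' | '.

== RESULT ==
teams.price | teams.dept
30 | eng
8 | fin
5 | ops

Derivation:
After SELECT (3 rows):
teams.price | teams.dept
8 | fin
30 | eng
5 | ops
After ORDER BY (3 rows):
teams.price | teams.dept
30 | eng
8 | fin
5 | ops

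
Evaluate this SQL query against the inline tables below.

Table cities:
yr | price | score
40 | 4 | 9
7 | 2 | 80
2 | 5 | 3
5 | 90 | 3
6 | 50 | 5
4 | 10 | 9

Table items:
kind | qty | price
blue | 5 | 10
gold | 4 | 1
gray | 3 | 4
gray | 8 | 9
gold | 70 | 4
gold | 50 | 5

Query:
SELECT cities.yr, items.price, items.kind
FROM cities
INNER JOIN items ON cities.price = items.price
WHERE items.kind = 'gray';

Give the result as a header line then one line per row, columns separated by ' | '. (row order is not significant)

== RESULT ==
cities.yr | items.price | items.kind
40 | 4 | gray

Derivation:
After JOIN items (4 rows):
cities.yr | cities.price | cities.score | items.kind | items.qty | items.price
40 | 4 | 9 | gray | 3 | 4
40 | 4 | 9 | gold | 70 | 4
2 | 5 | 3 | gold | 50 | 5
4 | 10 | 9 | blue | 5 | 10
After WHERE (1 rows):
cities.yr | cities.price | cities.score | items.kind | items.qty | items.price
40 | 4 | 9 | gray | 3 | 4
After SELECT (1 rows):
cities.yr | items.price | items.kind
40 | 4 | gray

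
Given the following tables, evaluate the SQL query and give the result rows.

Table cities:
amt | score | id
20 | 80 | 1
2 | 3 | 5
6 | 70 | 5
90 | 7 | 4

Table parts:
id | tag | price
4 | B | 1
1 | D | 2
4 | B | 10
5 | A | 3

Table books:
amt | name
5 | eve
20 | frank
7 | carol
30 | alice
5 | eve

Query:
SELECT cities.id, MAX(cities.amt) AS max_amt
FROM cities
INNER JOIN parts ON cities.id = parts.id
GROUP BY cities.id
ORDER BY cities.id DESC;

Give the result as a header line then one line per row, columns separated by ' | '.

== RESULT ==
cities.id | max_amt
5 | 6
4 | 90
1 | 20

Derivation:
After JOIN parts (5 rows):
cities.amt | cities.score | cities.id | parts.id | parts.tag | parts.price
20 | 80 | 1 | 1 | D | 2
2 | 3 | 5 | 5 | A | 3
6 | 70 | 5 | 5 | A | 3
90 | 7 | 4 | 4 | B | 1
90 | 7 | 4 | 4 | B | 10
After GROUP BY (3 rows):
cities.id | max_amt
1 | 20
5 | 6
4 | 90
After ORDER BY (3 rows):
cities.id | max_amt
5 | 6
4 | 90
1 | 20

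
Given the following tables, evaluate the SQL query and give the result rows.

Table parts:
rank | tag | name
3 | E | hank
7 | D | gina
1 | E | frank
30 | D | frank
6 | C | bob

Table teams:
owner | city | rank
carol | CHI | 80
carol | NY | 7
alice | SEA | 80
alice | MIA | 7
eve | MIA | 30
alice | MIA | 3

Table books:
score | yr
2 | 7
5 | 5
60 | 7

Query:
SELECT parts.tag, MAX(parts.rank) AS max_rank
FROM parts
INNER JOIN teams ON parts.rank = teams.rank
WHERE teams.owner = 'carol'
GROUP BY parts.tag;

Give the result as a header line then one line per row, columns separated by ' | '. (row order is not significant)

== RESULT ==
parts.tag | max_rank
D | 7

Derivation:
After JOIN teams (4 rows):
parts.rank | parts.tag | parts.name | teams.owner | teams.city | teams.rank
3 | E | hank | alice | MIA | 3
7 | D | gina | carol | NY | 7
7 | D | gina | alice | MIA | 7
30 | D | frank | eve | MIA | 30
After WHERE (1 rows):
parts.rank | parts.tag | parts.name | teams.owner | teams.city | teams.rank
7 | D | gina | carol | NY | 7
After GROUP BY (1 rows):
parts.tag | max_rank
D | 7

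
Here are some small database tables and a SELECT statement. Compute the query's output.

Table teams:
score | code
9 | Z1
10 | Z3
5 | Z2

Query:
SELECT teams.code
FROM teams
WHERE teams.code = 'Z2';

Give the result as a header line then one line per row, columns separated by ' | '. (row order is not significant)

After WHERE (1 rows):
teams.score | teams.code
5 | Z2
After SELECT (1 rows):
teams.code
Z2

== RESULT ==
teams.code
Z2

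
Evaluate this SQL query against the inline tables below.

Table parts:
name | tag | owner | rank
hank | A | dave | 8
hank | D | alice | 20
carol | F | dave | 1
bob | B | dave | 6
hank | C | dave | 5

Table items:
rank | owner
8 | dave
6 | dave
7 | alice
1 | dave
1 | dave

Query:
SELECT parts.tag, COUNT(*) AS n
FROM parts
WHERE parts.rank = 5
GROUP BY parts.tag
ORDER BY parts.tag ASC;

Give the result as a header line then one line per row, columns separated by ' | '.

== RESULT ==
parts.tag | n
C | 1

Derivation:
After WHERE (1 rows):
parts.name | parts.tag | parts.owner | parts.rank
hank | C | dave | 5
After GROUP BY (1 rows):
parts.tag | n
C | 1
After ORDER BY (1 rows):
parts.tag | n
C | 1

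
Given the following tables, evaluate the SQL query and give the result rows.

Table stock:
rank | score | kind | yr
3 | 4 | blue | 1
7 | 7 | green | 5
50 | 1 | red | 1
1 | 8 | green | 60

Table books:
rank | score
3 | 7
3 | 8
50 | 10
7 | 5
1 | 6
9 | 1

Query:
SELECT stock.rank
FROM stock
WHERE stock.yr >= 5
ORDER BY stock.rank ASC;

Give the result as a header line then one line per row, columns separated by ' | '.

After WHERE (2 rows):
stock.rank | stock.score | stock.kind | stock.yr
7 | 7 | green | 5
1 | 8 | green | 60
After SELECT (2 rows):
stock.rank
7
1
After ORDER BY (2 rows):
stock.rank
1
7

== RESULT ==
stock.rank
1
7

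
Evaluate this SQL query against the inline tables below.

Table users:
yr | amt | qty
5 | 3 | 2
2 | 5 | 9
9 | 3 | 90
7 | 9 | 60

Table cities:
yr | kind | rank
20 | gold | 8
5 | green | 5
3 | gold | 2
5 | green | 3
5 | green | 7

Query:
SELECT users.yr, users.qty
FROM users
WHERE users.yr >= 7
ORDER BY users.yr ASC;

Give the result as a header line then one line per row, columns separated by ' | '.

After WHERE (2 rows):
users.yr | users.amt | users.qty
9 | 3 | 90
7 | 9 | 60
After SELECT (2 rows):
users.yr | users.qty
9 | 90
7 | 60
After ORDER BY (2 rows):
users.yr | users.qty
7 | 60
9 | 90

== RESULT ==
users.yr | users.qty
7 | 60
9 | 90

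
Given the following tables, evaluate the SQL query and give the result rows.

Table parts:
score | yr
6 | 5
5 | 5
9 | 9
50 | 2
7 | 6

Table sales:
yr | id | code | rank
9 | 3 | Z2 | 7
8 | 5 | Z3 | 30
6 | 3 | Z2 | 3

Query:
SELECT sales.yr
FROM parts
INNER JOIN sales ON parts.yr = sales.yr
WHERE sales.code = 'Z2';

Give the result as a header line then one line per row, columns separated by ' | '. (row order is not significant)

== RESULT ==
sales.yr
9
6

Derivation:
After JOIN sales (2 rows):
parts.score | parts.yr | sales.yr | sales.id | sales.code | sales.rank
9 | 9 | 9 | 3 | Z2 | 7
7 | 6 | 6 | 3 | Z2 | 3
After WHERE (2 rows):
parts.score | parts.yr | sales.yr | sales.id | sales.code | sales.rank
9 | 9 | 9 | 3 | Z2 | 7
7 | 6 | 6 | 3 | Z2 | 3
After SELECT (2 rows):
sales.yr
9
6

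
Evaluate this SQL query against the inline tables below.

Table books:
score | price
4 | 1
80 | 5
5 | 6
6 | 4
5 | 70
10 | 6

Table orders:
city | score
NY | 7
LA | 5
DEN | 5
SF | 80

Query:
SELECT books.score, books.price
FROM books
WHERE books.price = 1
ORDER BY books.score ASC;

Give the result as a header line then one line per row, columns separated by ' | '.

== RESULT ==
books.score | books.price
4 | 1

Derivation:
After WHERE (1 rows):
books.score | books.price
4 | 1
After SELECT (1 rows):
books.score | books.price
4 | 1
After ORDER BY (1 rows):
books.score | books.price
4 | 1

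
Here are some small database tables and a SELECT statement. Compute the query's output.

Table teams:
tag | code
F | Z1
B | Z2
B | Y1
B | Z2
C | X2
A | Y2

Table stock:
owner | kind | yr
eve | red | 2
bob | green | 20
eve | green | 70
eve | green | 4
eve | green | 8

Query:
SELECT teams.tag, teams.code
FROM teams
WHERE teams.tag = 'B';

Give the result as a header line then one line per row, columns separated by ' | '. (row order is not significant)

== RESULT ==
teams.tag | teams.code
B | Z2
B | Y1
B | Z2

Derivation:
After WHERE (3 rows):
teams.tag | teams.code
B | Z2
B | Y1
B | Z2
After SELECT (3 rows):
teams.tag | teams.code
B | Z2
B | Y1
B | Z2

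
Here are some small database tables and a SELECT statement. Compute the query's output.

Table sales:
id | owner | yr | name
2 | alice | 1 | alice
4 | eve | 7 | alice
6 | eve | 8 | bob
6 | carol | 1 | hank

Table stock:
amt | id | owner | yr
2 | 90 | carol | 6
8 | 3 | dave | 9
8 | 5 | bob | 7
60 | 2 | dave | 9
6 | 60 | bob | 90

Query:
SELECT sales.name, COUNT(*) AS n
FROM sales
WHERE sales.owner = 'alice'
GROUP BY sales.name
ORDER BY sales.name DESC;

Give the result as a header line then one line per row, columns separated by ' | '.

After WHERE (1 rows):
sales.id | sales.owner | sales.yr | sales.name
2 | alice | 1 | alice
After GROUP BY (1 rows):
sales.name | n
alice | 1
After ORDER BY (1 rows):
sales.name | n
alice | 1

== RESULT ==
sales.name | n
alice | 1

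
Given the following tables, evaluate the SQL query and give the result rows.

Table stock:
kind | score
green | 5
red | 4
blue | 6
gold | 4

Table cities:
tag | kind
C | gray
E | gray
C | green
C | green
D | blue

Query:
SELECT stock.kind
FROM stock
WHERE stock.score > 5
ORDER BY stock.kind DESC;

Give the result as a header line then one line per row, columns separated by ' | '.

After WHERE (1 rows):
stock.kind | stock.score
blue | 6
After SELECT (1 rows):
stock.kind
blue
After ORDER BY (1 rows):
stock.kind
blue

== RESULT ==
stock.kind
blue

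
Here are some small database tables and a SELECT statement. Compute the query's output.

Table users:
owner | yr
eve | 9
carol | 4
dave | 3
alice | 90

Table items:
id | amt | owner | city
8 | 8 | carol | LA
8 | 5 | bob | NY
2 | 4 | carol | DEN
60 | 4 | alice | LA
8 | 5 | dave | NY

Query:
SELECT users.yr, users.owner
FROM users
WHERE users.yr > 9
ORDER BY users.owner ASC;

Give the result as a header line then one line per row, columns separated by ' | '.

== RESULT ==
users.yr | users.owner
90 | alice

Derivation:
After WHERE (1 rows):
users.owner | users.yr
alice | 90
After SELECT (1 rows):
users.yr | users.owner
90 | alice
After ORDER BY (1 rows):
users.yr | users.owner
90 | alice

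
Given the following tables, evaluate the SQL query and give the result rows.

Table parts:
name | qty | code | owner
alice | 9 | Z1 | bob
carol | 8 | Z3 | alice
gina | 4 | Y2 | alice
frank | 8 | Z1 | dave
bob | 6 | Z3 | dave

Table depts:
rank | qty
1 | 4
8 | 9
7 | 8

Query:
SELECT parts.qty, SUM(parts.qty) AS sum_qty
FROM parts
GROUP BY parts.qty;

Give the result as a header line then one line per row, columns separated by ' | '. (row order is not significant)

After GROUP BY (4 rows):
parts.qty | sum_qty
9 | 9
8 | 16
4 | 4
6 | 6

== RESULT ==
parts.qty | sum_qty
9 | 9
8 | 16
4 | 4
6 | 6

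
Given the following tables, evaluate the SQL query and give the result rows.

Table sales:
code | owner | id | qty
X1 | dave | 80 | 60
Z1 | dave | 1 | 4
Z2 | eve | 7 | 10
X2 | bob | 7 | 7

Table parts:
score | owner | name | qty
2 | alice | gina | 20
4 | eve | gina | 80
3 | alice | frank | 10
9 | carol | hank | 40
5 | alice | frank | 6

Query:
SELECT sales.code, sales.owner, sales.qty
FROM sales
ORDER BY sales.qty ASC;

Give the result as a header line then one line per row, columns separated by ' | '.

== RESULT ==
sales.code | sales.owner | sales.qty
Z1 | dave | 4
X2 | bob | 7
Z2 | eve | 10
X1 | dave | 60

Derivation:
After SELECT (4 rows):
sales.code | sales.owner | sales.qty
X1 | dave | 60
Z1 | dave | 4
Z2 | eve | 10
X2 | bob | 7
After ORDER BY (4 rows):
sales.code | sales.owner | sales.qty
Z1 | dave | 4
X2 | bob | 7
Z2 | eve | 10
X1 | dave | 60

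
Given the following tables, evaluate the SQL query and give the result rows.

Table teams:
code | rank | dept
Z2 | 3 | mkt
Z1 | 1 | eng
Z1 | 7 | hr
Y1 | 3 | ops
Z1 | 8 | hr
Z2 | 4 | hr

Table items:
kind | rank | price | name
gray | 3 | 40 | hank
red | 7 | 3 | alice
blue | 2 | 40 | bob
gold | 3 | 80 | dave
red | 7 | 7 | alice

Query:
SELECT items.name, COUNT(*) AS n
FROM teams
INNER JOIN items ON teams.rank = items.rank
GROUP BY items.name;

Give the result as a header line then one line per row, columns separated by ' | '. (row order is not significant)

== RESULT ==
items.name | n
hank | 2
dave | 2
alice | 2

Derivation:
After JOIN items (6 rows):
teams.code | teams.rank | teams.dept | items.kind | items.rank | items.price | items.name
Z2 | 3 | mkt | gray | 3 | 40 | hank
Z2 | 3 | mkt | gold | 3 | 80 | dave
Z1 | 7 | hr | red | 7 | 3 | alice
Z1 | 7 | hr | red | 7 | 7 | alice
Y1 | 3 | ops | gray | 3 | 40 | hank
Y1 | 3 | ops | gold | 3 | 80 | dave
After GROUP BY (3 rows):
items.name | n
hank | 2
dave | 2
alice | 2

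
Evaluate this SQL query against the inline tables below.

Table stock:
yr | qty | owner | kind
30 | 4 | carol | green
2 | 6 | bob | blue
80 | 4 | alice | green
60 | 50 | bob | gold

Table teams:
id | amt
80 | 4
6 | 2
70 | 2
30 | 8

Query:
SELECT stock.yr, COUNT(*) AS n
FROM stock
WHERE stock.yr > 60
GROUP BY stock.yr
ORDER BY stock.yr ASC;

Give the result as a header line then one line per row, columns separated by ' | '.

After WHERE (1 rows):
stock.yr | stock.qty | stock.owner | stock.kind
80 | 4 | alice | green
After GROUP BY (1 rows):
stock.yr | n
80 | 1
After ORDER BY (1 rows):
stock.yr | n
80 | 1

== RESULT ==
stock.yr | n
80 | 1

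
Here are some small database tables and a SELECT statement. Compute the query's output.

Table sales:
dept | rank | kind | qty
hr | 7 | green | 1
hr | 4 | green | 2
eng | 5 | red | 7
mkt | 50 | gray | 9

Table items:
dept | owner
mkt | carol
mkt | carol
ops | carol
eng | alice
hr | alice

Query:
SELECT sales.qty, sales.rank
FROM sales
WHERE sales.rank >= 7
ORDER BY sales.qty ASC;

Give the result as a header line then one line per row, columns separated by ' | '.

After WHERE (2 rows):
sales.dept | sales.rank | sales.kind | sales.qty
hr | 7 | green | 1
mkt | 50 | gray | 9
After SELECT (2 rows):
sales.qty | sales.rank
1 | 7
9 | 50
After ORDER BY (2 rows):
sales.qty | sales.rank
1 | 7
9 | 50

== RESULT ==
sales.qty | sales.rank
1 | 7
9 | 50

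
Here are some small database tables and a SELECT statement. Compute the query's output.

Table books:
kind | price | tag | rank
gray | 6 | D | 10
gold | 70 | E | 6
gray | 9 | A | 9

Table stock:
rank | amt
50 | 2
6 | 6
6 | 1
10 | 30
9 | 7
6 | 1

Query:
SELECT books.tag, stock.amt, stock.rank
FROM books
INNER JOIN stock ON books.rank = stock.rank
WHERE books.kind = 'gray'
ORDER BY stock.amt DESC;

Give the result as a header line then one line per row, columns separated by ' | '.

== RESULT ==
books.tag | stock.amt | stock.rank
D | 30 | 10
A | 7 | 9

Derivation:
After JOIN stock (5 rows):
books.kind | books.price | books.tag | books.rank | stock.rank | stock.amt
gray | 6 | D | 10 | 10 | 30
gold | 70 | E | 6 | 6 | 6
gold | 70 | E | 6 | 6 | 1
gold | 70 | E | 6 | 6 | 1
gray | 9 | A | 9 | 9 | 7
After WHERE (2 rows):
books.kind | books.price | books.tag | books.rank | stock.rank | stock.amt
gray | 6 | D | 10 | 10 | 30
gray | 9 | A | 9 | 9 | 7
After SELECT (2 rows):
books.tag | stock.amt | stock.rank
D | 30 | 10
A | 7 | 9
After ORDER BY (2 rows):
books.tag | stock.amt | stock.rank
D | 30 | 10
A | 7 | 9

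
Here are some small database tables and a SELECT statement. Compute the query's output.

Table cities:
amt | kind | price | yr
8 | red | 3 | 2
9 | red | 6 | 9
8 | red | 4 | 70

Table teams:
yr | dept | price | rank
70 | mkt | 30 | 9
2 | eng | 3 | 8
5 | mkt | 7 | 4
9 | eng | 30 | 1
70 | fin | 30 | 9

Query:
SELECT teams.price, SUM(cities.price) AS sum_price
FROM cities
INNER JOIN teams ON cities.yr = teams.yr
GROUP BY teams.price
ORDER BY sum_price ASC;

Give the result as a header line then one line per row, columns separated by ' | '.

After JOIN teams (4 rows):
cities.amt | cities.kind | cities.price | cities.yr | teams.yr | teams.dept | teams.price | teams.rank
8 | red | 3 | 2 | 2 | eng | 3 | 8
9 | red | 6 | 9 | 9 | eng | 30 | 1
8 | red | 4 | 70 | 70 | mkt | 30 | 9
8 | red | 4 | 70 | 70 | fin | 30 | 9
After GROUP BY (2 rows):
teams.price | sum_price
3 | 3
30 | 14
After ORDER BY (2 rows):
teams.price | sum_price
3 | 3
30 | 14

== RESULT ==
teams.price | sum_price
3 | 3
30 | 14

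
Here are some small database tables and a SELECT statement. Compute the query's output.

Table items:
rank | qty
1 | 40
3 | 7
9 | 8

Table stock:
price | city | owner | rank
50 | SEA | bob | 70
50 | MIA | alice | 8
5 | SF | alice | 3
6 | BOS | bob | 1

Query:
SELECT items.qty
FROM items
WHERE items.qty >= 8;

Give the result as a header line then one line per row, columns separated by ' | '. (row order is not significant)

After WHERE (2 rows):
items.rank | items.qty
1 | 40
9 | 8
After SELECT (2 rows):
items.qty
40
8

== RESULT ==
items.qty
40
8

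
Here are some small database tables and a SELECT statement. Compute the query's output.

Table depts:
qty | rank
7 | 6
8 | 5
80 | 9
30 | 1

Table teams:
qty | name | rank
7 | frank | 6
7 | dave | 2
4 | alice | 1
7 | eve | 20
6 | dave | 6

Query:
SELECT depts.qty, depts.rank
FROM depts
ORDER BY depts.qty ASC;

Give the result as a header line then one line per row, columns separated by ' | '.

== RESULT ==
depts.qty | depts.rank
7 | 6
8 | 5
30 | 1
80 | 9

Derivation:
After SELECT (4 rows):
depts.qty | depts.rank
7 | 6
8 | 5
80 | 9
30 | 1
After ORDER BY (4 rows):
depts.qty | depts.rank
7 | 6
8 | 5
30 | 1
80 | 9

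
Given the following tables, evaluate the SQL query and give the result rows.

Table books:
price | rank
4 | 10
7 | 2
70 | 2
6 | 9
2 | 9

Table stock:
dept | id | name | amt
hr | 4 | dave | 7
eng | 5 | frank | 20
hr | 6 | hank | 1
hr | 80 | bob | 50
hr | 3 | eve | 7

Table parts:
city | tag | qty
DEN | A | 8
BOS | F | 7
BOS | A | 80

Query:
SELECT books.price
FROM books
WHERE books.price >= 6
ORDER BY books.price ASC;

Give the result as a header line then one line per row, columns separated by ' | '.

After WHERE (3 rows):
books.price | books.rank
7 | 2
70 | 2
6 | 9
After SELECT (3 rows):
books.price
7
70
6
After ORDER BY (3 rows):
books.price
6
7
70

== RESULT ==
books.price
6
7
70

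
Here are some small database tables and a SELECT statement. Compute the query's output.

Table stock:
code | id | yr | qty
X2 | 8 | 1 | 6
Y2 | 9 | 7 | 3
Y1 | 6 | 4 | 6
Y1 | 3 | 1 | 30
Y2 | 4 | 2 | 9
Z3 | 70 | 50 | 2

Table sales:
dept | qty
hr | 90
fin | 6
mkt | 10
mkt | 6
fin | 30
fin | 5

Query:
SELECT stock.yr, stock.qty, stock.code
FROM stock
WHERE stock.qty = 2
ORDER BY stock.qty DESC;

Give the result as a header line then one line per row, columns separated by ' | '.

== RESULT ==
stock.yr | stock.qty | stock.code
50 | 2 | Z3

Derivation:
After WHERE (1 rows):
stock.code | stock.id | stock.yr | stock.qty
Z3 | 70 | 50 | 2
After SELECT (1 rows):
stock.yr | stock.qty | stock.code
50 | 2 | Z3
After ORDER BY (1 rows):
stock.yr | stock.qty | stock.code
50 | 2 | Z3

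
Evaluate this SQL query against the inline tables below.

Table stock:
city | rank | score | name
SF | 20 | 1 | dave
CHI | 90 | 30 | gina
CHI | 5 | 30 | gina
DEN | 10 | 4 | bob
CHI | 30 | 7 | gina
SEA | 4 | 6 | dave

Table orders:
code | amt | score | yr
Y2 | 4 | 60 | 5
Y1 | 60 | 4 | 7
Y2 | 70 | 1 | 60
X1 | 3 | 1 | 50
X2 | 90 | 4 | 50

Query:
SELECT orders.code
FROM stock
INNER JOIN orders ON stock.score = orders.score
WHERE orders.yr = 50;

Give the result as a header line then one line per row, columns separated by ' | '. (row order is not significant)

After JOIN orders (4 rows):
stock.city | stock.rank | stock.score | stock.name | orders.code | orders.amt | orders.score | orders.yr
SF | 20 | 1 | dave | Y2 | 70 | 1 | 60
SF | 20 | 1 | dave | X1 | 3 | 1 | 50
DEN | 10 | 4 | bob | Y1 | 60 | 4 | 7
DEN | 10 | 4 | bob | X2 | 90 | 4 | 50
After WHERE (2 rows):
stock.city | stock.rank | stock.score | stock.name | orders.code | orders.amt | orders.score | orders.yr
SF | 20 | 1 | dave | X1 | 3 | 1 | 50
DEN | 10 | 4 | bob | X2 | 90 | 4 | 50
After SELECT (2 rows):
orders.code
X1
X2

== RESULT ==
orders.code
X1
X2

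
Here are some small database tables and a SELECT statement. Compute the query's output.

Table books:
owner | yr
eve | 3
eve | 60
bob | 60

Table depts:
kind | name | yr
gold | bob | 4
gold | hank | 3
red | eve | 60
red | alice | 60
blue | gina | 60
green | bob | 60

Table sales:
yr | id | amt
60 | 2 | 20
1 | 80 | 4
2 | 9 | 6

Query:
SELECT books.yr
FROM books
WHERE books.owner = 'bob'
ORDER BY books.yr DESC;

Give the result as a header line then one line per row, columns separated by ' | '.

After WHERE (1 rows):
books.owner | books.yr
bob | 60
After SELECT (1 rows):
books.yr
60
After ORDER BY (1 rows):
books.yr
60

== RESULT ==
books.yr
60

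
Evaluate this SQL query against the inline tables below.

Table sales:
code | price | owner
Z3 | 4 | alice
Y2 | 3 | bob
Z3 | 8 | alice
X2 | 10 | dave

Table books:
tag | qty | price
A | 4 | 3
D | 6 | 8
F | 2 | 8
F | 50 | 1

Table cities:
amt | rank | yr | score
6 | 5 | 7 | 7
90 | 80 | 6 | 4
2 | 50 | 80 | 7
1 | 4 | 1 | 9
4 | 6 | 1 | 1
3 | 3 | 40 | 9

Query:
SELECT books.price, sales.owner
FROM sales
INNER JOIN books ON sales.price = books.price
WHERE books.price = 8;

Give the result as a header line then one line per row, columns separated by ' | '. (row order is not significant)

After JOIN books (3 rows):
sales.code | sales.price | sales.owner | books.tag | books.qty | books.price
Y2 | 3 | bob | A | 4 | 3
Z3 | 8 | alice | D | 6 | 8
Z3 | 8 | alice | F | 2 | 8
After WHERE (2 rows):
sales.code | sales.price | sales.owner | books.tag | books.qty | books.price
Z3 | 8 | alice | D | 6 | 8
Z3 | 8 | alice | F | 2 | 8
After SELECT (2 rows):
books.price | sales.owner
8 | alice
8 | alice

== RESULT ==
books.price | sales.owner
8 | alice
8 | alice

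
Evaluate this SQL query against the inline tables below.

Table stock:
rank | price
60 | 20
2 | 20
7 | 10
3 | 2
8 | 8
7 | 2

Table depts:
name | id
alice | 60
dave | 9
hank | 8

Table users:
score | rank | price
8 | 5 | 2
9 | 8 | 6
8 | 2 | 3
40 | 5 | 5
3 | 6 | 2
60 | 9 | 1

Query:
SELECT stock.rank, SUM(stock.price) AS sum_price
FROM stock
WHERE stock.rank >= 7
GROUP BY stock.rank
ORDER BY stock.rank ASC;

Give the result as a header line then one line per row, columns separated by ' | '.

After WHERE (4 rows):
stock.rank | stock.price
60 | 20
7 | 10
8 | 8
7 | 2
After GROUP BY (3 rows):
stock.rank | sum_price
60 | 20
7 | 12
8 | 8
After ORDER BY (3 rows):
stock.rank | sum_price
7 | 12
8 | 8
60 | 20

== RESULT ==
stock.rank | sum_price
7 | 12
8 | 8
60 | 20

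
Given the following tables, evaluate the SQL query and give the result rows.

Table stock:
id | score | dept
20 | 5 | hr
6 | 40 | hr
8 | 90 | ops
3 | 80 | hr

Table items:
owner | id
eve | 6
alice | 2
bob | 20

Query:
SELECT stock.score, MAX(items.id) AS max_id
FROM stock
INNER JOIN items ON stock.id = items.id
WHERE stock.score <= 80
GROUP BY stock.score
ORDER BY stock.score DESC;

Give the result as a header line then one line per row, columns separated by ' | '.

After JOIN items (2 rows):
stock.id | stock.score | stock.dept | items.owner | items.id
20 | 5 | hr | bob | 20
6 | 40 | hr | eve | 6
After WHERE (2 rows):
stock.id | stock.score | stock.dept | items.owner | items.id
20 | 5 | hr | bob | 20
6 | 40 | hr | eve | 6
After GROUP BY (2 rows):
stock.score | max_id
5 | 20
40 | 6
After ORDER BY (2 rows):
stock.score | max_id
40 | 6
5 | 20

== RESULT ==
stock.score | max_id
40 | 6
5 | 20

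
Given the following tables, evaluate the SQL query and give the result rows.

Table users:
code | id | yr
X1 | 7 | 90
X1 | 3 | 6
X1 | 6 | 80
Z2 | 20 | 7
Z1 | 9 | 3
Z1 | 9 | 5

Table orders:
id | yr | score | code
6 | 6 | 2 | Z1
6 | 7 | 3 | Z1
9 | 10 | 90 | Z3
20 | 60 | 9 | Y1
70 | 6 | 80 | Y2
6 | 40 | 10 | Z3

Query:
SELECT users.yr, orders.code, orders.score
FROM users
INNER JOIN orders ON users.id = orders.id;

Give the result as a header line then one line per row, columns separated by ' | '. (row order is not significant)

== RESULT ==
users.yr | orders.code | orders.score
80 | Z1 | 2
80 | Z1 | 3
80 | Z3 | 10
7 | Y1 | 9
3 | Z3 | 90
5 | Z3 | 90

Derivation:
After JOIN orders (6 rows):
users.code | users.id | users.yr | orders.id | orders.yr | orders.score | orders.code
X1 | 6 | 80 | 6 | 6 | 2 | Z1
X1 | 6 | 80 | 6 | 7 | 3 | Z1
X1 | 6 | 80 | 6 | 40 | 10 | Z3
Z2 | 20 | 7 | 20 | 60 | 9 | Y1
Z1 | 9 | 3 | 9 | 10 | 90 | Z3
Z1 | 9 | 5 | 9 | 10 | 90 | Z3
After SELECT (6 rows):
users.yr | orders.code | orders.score
80 | Z1 | 2
80 | Z1 | 3
80 | Z3 | 10
7 | Y1 | 9
3 | Z3 | 90
5 | Z3 | 90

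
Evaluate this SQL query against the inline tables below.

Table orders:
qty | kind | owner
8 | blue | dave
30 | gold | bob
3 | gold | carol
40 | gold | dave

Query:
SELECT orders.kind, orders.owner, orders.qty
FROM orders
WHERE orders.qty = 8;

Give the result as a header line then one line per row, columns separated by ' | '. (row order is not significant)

== RESULT ==
orders.kind | orders.owner | orders.qty
blue | dave | 8

Derivation:
After WHERE (1 rows):
orders.qty | orders.kind | orders.owner
8 | blue | dave
After SELECT (1 rows):
orders.kind | orders.owner | orders.qty
blue | dave | 8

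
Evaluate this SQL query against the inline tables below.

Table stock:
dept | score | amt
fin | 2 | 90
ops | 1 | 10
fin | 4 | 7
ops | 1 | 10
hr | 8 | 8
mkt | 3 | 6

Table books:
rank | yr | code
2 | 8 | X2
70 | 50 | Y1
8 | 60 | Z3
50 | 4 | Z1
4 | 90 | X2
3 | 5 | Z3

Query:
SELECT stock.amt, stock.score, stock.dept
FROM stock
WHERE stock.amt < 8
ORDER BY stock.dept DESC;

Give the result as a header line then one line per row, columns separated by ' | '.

After WHERE (2 rows):
stock.dept | stock.score | stock.amt
fin | 4 | 7
mkt | 3 | 6
After SELECT (2 rows):
stock.amt | stock.score | stock.dept
7 | 4 | fin
6 | 3 | mkt
After ORDER BY (2 rows):
stock.amt | stock.score | stock.dept
6 | 3 | mkt
7 | 4 | fin

== RESULT ==
stock.amt | stock.score | stock.dept
6 | 3 | mkt
7 | 4 | fin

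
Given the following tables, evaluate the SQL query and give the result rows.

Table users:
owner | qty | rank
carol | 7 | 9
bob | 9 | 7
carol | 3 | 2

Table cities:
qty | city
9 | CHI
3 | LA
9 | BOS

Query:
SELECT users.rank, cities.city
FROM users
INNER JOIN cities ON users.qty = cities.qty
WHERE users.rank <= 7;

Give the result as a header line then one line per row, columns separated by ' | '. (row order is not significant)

After JOIN cities (3 rows):
users.owner | users.qty | users.rank | cities.qty | cities.city
bob | 9 | 7 | 9 | CHI
bob | 9 | 7 | 9 | BOS
carol | 3 | 2 | 3 | LA
After WHERE (3 rows):
users.owner | users.qty | users.rank | cities.qty | cities.city
bob | 9 | 7 | 9 | CHI
bob | 9 | 7 | 9 | BOS
carol | 3 | 2 | 3 | LA
After SELECT (3 rows):
users.rank | cities.city
7 | CHI
7 | BOS
2 | LA

== RESULT ==
users.rank | cities.city
7 | CHI
7 | BOS
2 | LA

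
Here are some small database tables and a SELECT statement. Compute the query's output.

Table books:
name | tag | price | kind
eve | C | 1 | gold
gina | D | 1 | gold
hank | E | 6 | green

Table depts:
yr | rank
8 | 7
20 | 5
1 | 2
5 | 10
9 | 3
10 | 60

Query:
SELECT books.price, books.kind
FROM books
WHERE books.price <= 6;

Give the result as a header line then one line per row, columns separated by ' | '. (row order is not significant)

After WHERE (3 rows):
books.name | books.tag | books.price | books.kind
eve | C | 1 | gold
gina | D | 1 | gold
hank | E | 6 | green
After SELECT (3 rows):
books.price | books.kind
1 | gold
1 | gold
6 | green

== RESULT ==
books.price | books.kind
1 | gold
1 | gold
6 | green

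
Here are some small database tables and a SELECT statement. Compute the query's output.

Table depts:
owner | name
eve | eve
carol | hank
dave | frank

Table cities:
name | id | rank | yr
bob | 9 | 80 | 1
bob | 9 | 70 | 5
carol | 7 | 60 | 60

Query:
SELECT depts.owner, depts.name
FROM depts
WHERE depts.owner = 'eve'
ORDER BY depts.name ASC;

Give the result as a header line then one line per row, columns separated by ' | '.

== RESULT ==
depts.owner | depts.name
eve | eve

Derivation:
After WHERE (1 rows):
depts.owner | depts.name
eve | eve
After SELECT (1 rows):
depts.owner | depts.name
eve | eve
After ORDER BY (1 rows):
depts.owner | depts.name
eve | eve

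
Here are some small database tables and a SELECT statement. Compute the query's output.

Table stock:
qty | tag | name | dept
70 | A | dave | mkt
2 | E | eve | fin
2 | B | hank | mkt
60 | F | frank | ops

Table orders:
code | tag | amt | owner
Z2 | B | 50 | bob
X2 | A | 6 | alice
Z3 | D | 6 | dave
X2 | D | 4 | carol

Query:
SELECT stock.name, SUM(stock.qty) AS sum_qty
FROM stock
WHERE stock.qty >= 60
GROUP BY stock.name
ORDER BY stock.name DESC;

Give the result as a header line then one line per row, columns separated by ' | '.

After WHERE (2 rows):
stock.qty | stock.tag | stock.name | stock.dept
70 | A | dave | mkt
60 | F | frank | ops
After GROUP BY (2 rows):
stock.name | sum_qty
dave | 70
frank | 60
After ORDER BY (2 rows):
stock.name | sum_qty
frank | 60
dave | 70

== RESULT ==
stock.name | sum_qty
frank | 60
dave | 70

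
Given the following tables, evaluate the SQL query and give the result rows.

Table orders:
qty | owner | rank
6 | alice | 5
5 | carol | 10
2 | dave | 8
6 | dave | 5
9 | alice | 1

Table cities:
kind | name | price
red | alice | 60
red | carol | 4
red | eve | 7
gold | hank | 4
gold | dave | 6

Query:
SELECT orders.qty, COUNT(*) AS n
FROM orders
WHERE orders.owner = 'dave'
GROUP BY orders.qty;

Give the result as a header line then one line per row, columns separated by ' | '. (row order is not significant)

After WHERE (2 rows):
orders.qty | orders.owner | orders.rank
2 | dave | 8
6 | dave | 5
After GROUP BY (2 rows):
orders.qty | n
2 | 1
6 | 1

== RESULT ==
orders.qty | n
2 | 1
6 | 1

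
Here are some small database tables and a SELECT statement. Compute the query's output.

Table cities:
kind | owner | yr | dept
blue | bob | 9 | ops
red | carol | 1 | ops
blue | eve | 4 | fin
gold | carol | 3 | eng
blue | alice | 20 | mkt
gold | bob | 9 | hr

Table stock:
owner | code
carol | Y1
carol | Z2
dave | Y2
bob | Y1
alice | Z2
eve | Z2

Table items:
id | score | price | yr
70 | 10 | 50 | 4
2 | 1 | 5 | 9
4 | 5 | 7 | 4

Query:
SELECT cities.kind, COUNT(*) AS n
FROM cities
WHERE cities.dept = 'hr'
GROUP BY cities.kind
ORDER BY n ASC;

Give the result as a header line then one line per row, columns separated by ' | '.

== RESULT ==
cities.kind | n
gold | 1

Derivation:
After WHERE (1 rows):
cities.kind | cities.owner | cities.yr | cities.dept
gold | bob | 9 | hr
After GROUP BY (1 rows):
cities.kind | n
gold | 1
After ORDER BY (1 rows):
cities.kind | n
gold | 1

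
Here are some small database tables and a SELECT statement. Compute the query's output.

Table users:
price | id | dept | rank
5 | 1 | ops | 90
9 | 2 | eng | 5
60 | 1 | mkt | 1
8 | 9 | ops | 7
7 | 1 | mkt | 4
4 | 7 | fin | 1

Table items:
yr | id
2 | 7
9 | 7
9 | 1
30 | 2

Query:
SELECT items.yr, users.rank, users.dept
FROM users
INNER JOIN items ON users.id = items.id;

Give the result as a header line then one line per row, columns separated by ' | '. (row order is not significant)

== RESULT ==
items.yr | users.rank | users.dept
9 | 90 | ops
30 | 5 | eng
9 | 1 | mkt
9 | 4 | mkt
2 | 1 | fin
9 | 1 | fin

Derivation:
After JOIN items (6 rows):
users.price | users.id | users.dept | users.rank | items.yr | items.id
5 | 1 | ops | 90 | 9 | 1
9 | 2 | eng | 5 | 30 | 2
60 | 1 | mkt | 1 | 9 | 1
7 | 1 | mkt | 4 | 9 | 1
4 | 7 | fin | 1 | 2 | 7
4 | 7 | fin | 1 | 9 | 7
After SELECT (6 rows):
items.yr | users.rank | users.dept
9 | 90 | ops
30 | 5 | eng
9 | 1 | mkt
9 | 4 | mkt
2 | 1 | fin
9 | 1 | fin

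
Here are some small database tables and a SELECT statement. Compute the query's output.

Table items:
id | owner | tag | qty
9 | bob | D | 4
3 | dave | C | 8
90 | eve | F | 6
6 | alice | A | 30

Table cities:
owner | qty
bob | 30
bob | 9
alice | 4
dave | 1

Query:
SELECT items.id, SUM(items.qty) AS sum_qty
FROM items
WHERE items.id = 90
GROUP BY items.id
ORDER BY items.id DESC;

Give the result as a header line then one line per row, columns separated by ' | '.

After WHERE (1 rows):
items.id | items.owner | items.tag | items.qty
90 | eve | F | 6
After GROUP BY (1 rows):
items.id | sum_qty
90 | 6
After ORDER BY (1 rows):
items.id | sum_qty
90 | 6

== RESULT ==
items.id | sum_qty
90 | 6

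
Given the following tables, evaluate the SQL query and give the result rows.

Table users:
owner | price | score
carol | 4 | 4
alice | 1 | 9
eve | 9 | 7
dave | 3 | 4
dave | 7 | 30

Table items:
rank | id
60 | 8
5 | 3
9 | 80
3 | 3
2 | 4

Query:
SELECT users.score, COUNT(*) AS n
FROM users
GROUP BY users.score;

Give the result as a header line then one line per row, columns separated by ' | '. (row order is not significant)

== RESULT ==
users.score | n
4 | 2
9 | 1
7 | 1
30 | 1

Derivation:
After GROUP BY (4 rows):
users.score | n
4 | 2
9 | 1
7 | 1
30 | 1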